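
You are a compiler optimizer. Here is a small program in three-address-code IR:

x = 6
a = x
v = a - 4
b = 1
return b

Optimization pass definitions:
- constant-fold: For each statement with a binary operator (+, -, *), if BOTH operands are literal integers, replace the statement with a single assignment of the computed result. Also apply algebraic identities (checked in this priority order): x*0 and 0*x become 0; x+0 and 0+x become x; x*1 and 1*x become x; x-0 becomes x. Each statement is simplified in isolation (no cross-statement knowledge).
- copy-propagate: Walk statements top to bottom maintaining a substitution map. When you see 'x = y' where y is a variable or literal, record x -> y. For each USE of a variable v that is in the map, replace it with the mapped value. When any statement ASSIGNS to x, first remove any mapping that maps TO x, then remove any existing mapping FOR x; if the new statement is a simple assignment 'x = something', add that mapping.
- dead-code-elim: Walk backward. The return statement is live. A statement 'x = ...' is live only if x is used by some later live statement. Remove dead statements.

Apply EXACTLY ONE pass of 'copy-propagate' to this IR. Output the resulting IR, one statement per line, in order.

Answer: x = 6
a = 6
v = 6 - 4
b = 1
return 1

Derivation:
Applying copy-propagate statement-by-statement:
  [1] x = 6  (unchanged)
  [2] a = x  -> a = 6
  [3] v = a - 4  -> v = 6 - 4
  [4] b = 1  (unchanged)
  [5] return b  -> return 1
Result (5 stmts):
  x = 6
  a = 6
  v = 6 - 4
  b = 1
  return 1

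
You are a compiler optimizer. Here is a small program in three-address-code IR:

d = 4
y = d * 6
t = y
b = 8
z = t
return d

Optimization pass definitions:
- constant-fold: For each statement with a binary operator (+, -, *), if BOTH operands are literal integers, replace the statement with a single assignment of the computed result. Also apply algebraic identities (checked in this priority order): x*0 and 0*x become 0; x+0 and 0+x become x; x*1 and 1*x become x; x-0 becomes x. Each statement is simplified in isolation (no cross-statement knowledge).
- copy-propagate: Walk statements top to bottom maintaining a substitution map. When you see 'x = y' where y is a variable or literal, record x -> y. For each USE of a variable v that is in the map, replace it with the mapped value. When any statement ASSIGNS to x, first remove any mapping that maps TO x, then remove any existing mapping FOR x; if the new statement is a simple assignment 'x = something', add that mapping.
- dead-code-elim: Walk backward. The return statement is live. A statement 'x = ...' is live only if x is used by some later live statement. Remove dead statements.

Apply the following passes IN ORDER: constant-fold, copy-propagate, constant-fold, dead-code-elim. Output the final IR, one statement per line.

Answer: return 4

Derivation:
Initial IR:
  d = 4
  y = d * 6
  t = y
  b = 8
  z = t
  return d
After constant-fold (6 stmts):
  d = 4
  y = d * 6
  t = y
  b = 8
  z = t
  return d
After copy-propagate (6 stmts):
  d = 4
  y = 4 * 6
  t = y
  b = 8
  z = y
  return 4
After constant-fold (6 stmts):
  d = 4
  y = 24
  t = y
  b = 8
  z = y
  return 4
After dead-code-elim (1 stmts):
  return 4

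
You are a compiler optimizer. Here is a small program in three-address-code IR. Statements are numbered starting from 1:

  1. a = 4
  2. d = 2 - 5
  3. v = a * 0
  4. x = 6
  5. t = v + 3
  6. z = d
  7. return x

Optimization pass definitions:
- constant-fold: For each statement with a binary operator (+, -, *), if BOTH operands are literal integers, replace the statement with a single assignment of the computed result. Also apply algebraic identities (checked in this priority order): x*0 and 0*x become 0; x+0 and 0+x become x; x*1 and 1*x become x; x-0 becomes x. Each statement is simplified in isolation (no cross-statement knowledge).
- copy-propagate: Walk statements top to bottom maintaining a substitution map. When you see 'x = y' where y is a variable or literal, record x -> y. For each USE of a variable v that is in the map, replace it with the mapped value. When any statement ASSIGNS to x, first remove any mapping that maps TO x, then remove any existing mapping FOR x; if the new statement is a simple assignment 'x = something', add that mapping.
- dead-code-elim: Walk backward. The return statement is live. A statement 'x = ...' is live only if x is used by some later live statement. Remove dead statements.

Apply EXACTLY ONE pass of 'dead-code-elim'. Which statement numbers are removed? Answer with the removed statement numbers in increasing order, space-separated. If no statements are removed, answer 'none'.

Backward liveness scan:
Stmt 1 'a = 4': DEAD (a not in live set [])
Stmt 2 'd = 2 - 5': DEAD (d not in live set [])
Stmt 3 'v = a * 0': DEAD (v not in live set [])
Stmt 4 'x = 6': KEEP (x is live); live-in = []
Stmt 5 't = v + 3': DEAD (t not in live set ['x'])
Stmt 6 'z = d': DEAD (z not in live set ['x'])
Stmt 7 'return x': KEEP (return); live-in = ['x']
Removed statement numbers: [1, 2, 3, 5, 6]
Surviving IR:
  x = 6
  return x

Answer: 1 2 3 5 6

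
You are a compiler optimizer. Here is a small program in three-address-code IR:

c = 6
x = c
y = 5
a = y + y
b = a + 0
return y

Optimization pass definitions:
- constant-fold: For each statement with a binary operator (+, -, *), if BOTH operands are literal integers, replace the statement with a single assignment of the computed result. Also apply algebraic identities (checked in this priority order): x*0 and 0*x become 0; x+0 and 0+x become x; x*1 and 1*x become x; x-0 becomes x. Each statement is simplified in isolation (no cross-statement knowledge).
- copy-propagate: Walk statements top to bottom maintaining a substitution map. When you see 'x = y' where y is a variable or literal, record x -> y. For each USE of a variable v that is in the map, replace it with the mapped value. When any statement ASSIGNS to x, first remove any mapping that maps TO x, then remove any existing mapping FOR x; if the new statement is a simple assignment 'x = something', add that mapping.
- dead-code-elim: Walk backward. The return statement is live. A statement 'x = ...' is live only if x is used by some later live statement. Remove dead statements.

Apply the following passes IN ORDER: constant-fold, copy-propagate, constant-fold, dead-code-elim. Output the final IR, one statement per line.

Initial IR:
  c = 6
  x = c
  y = 5
  a = y + y
  b = a + 0
  return y
After constant-fold (6 stmts):
  c = 6
  x = c
  y = 5
  a = y + y
  b = a
  return y
After copy-propagate (6 stmts):
  c = 6
  x = 6
  y = 5
  a = 5 + 5
  b = a
  return 5
After constant-fold (6 stmts):
  c = 6
  x = 6
  y = 5
  a = 10
  b = a
  return 5
After dead-code-elim (1 stmts):
  return 5

Answer: return 5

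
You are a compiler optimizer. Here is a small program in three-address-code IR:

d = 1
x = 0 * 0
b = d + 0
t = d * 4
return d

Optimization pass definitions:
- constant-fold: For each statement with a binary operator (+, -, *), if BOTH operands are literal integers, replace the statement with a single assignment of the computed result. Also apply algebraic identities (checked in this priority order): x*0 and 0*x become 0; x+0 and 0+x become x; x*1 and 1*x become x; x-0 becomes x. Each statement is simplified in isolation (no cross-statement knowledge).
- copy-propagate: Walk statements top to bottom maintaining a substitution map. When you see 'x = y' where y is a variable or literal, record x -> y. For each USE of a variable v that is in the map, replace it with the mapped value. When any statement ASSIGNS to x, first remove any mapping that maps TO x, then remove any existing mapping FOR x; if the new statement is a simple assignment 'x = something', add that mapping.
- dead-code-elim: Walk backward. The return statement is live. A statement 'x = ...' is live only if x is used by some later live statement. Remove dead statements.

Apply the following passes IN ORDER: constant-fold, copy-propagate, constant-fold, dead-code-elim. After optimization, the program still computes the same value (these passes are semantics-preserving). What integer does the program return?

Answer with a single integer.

Answer: 1

Derivation:
Initial IR:
  d = 1
  x = 0 * 0
  b = d + 0
  t = d * 4
  return d
After constant-fold (5 stmts):
  d = 1
  x = 0
  b = d
  t = d * 4
  return d
After copy-propagate (5 stmts):
  d = 1
  x = 0
  b = 1
  t = 1 * 4
  return 1
After constant-fold (5 stmts):
  d = 1
  x = 0
  b = 1
  t = 4
  return 1
After dead-code-elim (1 stmts):
  return 1
Evaluate:
  d = 1  =>  d = 1
  x = 0 * 0  =>  x = 0
  b = d + 0  =>  b = 1
  t = d * 4  =>  t = 4
  return d = 1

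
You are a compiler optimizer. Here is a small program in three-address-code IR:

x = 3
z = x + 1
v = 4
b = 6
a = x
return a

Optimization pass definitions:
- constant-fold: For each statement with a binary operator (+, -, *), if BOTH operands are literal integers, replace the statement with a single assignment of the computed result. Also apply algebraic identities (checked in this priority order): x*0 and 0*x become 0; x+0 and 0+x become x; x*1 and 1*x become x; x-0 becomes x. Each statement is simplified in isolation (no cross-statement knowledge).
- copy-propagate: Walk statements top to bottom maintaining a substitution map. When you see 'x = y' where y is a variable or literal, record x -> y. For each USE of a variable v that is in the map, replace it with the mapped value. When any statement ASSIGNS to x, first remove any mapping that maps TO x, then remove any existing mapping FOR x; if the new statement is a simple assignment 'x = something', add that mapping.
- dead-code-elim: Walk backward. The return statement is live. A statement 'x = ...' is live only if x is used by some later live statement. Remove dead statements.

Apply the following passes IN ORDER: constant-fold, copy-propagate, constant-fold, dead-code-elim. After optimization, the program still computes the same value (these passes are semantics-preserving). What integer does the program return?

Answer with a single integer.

Initial IR:
  x = 3
  z = x + 1
  v = 4
  b = 6
  a = x
  return a
After constant-fold (6 stmts):
  x = 3
  z = x + 1
  v = 4
  b = 6
  a = x
  return a
After copy-propagate (6 stmts):
  x = 3
  z = 3 + 1
  v = 4
  b = 6
  a = 3
  return 3
After constant-fold (6 stmts):
  x = 3
  z = 4
  v = 4
  b = 6
  a = 3
  return 3
After dead-code-elim (1 stmts):
  return 3
Evaluate:
  x = 3  =>  x = 3
  z = x + 1  =>  z = 4
  v = 4  =>  v = 4
  b = 6  =>  b = 6
  a = x  =>  a = 3
  return a = 3

Answer: 3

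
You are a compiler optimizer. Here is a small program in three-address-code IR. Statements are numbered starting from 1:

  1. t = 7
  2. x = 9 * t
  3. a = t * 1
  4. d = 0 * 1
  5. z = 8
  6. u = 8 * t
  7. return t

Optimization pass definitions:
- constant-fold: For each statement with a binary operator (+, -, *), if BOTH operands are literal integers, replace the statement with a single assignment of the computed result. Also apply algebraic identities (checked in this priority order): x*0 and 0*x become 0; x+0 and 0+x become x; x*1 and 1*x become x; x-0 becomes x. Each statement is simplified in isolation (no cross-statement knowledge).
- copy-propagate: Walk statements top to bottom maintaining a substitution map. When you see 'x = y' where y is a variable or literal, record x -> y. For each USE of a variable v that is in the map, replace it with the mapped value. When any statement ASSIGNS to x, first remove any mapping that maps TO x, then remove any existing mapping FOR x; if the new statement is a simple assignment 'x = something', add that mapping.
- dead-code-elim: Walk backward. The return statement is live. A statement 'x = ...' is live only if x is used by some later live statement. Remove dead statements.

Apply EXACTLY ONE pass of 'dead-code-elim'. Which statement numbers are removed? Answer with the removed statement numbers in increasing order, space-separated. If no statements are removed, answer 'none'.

Backward liveness scan:
Stmt 1 't = 7': KEEP (t is live); live-in = []
Stmt 2 'x = 9 * t': DEAD (x not in live set ['t'])
Stmt 3 'a = t * 1': DEAD (a not in live set ['t'])
Stmt 4 'd = 0 * 1': DEAD (d not in live set ['t'])
Stmt 5 'z = 8': DEAD (z not in live set ['t'])
Stmt 6 'u = 8 * t': DEAD (u not in live set ['t'])
Stmt 7 'return t': KEEP (return); live-in = ['t']
Removed statement numbers: [2, 3, 4, 5, 6]
Surviving IR:
  t = 7
  return t

Answer: 2 3 4 5 6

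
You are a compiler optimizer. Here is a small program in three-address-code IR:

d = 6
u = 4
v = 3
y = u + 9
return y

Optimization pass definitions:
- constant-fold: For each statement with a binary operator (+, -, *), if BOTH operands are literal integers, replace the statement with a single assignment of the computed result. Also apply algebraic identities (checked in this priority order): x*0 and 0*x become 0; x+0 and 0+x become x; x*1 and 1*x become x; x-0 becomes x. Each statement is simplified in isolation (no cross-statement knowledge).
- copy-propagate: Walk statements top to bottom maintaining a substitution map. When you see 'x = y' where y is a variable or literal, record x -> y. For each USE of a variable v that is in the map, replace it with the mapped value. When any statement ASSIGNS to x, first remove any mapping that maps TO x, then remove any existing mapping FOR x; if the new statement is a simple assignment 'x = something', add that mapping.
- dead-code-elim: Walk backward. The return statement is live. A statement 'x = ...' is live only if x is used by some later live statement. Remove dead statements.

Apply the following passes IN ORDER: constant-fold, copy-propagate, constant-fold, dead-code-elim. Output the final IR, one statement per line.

Answer: y = 13
return y

Derivation:
Initial IR:
  d = 6
  u = 4
  v = 3
  y = u + 9
  return y
After constant-fold (5 stmts):
  d = 6
  u = 4
  v = 3
  y = u + 9
  return y
After copy-propagate (5 stmts):
  d = 6
  u = 4
  v = 3
  y = 4 + 9
  return y
After constant-fold (5 stmts):
  d = 6
  u = 4
  v = 3
  y = 13
  return y
After dead-code-elim (2 stmts):
  y = 13
  return y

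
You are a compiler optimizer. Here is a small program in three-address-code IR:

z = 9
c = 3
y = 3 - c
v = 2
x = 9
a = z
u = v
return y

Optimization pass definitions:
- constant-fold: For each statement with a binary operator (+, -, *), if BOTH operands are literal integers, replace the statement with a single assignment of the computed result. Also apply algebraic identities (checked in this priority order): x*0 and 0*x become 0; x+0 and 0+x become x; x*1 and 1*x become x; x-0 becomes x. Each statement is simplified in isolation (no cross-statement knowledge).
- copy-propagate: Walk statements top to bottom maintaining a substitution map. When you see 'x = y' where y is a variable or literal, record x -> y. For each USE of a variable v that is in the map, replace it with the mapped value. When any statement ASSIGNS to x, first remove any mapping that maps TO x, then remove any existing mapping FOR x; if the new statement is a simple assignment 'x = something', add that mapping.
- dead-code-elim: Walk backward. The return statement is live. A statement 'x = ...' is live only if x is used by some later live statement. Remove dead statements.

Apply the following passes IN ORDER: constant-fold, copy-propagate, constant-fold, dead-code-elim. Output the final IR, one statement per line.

Answer: y = 0
return y

Derivation:
Initial IR:
  z = 9
  c = 3
  y = 3 - c
  v = 2
  x = 9
  a = z
  u = v
  return y
After constant-fold (8 stmts):
  z = 9
  c = 3
  y = 3 - c
  v = 2
  x = 9
  a = z
  u = v
  return y
After copy-propagate (8 stmts):
  z = 9
  c = 3
  y = 3 - 3
  v = 2
  x = 9
  a = 9
  u = 2
  return y
After constant-fold (8 stmts):
  z = 9
  c = 3
  y = 0
  v = 2
  x = 9
  a = 9
  u = 2
  return y
After dead-code-elim (2 stmts):
  y = 0
  return y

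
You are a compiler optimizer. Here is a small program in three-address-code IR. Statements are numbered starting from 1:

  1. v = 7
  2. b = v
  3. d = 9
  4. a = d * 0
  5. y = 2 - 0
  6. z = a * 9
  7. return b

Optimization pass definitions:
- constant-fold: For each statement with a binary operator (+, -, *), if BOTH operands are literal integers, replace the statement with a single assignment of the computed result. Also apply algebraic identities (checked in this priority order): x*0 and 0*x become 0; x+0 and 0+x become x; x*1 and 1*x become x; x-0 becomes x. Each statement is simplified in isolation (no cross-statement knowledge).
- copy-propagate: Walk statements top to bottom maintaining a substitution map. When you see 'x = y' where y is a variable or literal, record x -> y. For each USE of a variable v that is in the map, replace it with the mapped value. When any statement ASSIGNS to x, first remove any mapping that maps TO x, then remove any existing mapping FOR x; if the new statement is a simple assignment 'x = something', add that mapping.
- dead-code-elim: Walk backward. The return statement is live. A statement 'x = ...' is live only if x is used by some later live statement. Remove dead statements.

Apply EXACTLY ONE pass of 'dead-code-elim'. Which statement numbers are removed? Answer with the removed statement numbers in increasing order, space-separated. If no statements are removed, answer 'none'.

Backward liveness scan:
Stmt 1 'v = 7': KEEP (v is live); live-in = []
Stmt 2 'b = v': KEEP (b is live); live-in = ['v']
Stmt 3 'd = 9': DEAD (d not in live set ['b'])
Stmt 4 'a = d * 0': DEAD (a not in live set ['b'])
Stmt 5 'y = 2 - 0': DEAD (y not in live set ['b'])
Stmt 6 'z = a * 9': DEAD (z not in live set ['b'])
Stmt 7 'return b': KEEP (return); live-in = ['b']
Removed statement numbers: [3, 4, 5, 6]
Surviving IR:
  v = 7
  b = v
  return b

Answer: 3 4 5 6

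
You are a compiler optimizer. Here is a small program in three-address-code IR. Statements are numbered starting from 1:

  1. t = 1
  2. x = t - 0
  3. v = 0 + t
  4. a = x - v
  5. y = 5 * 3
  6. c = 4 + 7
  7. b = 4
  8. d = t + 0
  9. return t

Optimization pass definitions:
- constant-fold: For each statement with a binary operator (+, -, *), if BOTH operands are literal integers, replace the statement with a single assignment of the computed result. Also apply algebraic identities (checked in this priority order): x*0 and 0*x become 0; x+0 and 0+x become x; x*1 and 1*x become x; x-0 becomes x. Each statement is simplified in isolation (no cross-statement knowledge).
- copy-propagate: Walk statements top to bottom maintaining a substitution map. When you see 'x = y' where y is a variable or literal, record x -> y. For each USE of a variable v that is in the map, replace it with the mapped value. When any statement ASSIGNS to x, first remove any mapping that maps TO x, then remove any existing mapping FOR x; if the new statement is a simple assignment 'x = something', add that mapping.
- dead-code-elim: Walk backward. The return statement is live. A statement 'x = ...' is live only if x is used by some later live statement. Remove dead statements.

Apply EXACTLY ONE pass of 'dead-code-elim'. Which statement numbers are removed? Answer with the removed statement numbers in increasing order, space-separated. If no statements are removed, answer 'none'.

Backward liveness scan:
Stmt 1 't = 1': KEEP (t is live); live-in = []
Stmt 2 'x = t - 0': DEAD (x not in live set ['t'])
Stmt 3 'v = 0 + t': DEAD (v not in live set ['t'])
Stmt 4 'a = x - v': DEAD (a not in live set ['t'])
Stmt 5 'y = 5 * 3': DEAD (y not in live set ['t'])
Stmt 6 'c = 4 + 7': DEAD (c not in live set ['t'])
Stmt 7 'b = 4': DEAD (b not in live set ['t'])
Stmt 8 'd = t + 0': DEAD (d not in live set ['t'])
Stmt 9 'return t': KEEP (return); live-in = ['t']
Removed statement numbers: [2, 3, 4, 5, 6, 7, 8]
Surviving IR:
  t = 1
  return t

Answer: 2 3 4 5 6 7 8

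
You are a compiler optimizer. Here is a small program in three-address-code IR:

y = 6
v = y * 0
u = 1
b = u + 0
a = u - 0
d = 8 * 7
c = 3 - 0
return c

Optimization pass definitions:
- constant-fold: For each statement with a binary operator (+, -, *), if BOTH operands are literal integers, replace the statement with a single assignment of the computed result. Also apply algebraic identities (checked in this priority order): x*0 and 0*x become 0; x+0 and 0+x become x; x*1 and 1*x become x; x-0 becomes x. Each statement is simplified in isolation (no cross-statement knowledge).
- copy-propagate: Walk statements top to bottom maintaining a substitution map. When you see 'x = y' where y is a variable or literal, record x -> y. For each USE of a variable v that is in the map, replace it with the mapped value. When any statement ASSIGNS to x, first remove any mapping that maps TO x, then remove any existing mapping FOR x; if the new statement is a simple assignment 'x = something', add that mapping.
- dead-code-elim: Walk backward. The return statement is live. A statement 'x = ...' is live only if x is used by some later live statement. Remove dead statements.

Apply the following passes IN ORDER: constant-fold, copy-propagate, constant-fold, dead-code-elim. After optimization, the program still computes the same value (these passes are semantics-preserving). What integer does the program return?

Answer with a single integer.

Initial IR:
  y = 6
  v = y * 0
  u = 1
  b = u + 0
  a = u - 0
  d = 8 * 7
  c = 3 - 0
  return c
After constant-fold (8 stmts):
  y = 6
  v = 0
  u = 1
  b = u
  a = u
  d = 56
  c = 3
  return c
After copy-propagate (8 stmts):
  y = 6
  v = 0
  u = 1
  b = 1
  a = 1
  d = 56
  c = 3
  return 3
After constant-fold (8 stmts):
  y = 6
  v = 0
  u = 1
  b = 1
  a = 1
  d = 56
  c = 3
  return 3
After dead-code-elim (1 stmts):
  return 3
Evaluate:
  y = 6  =>  y = 6
  v = y * 0  =>  v = 0
  u = 1  =>  u = 1
  b = u + 0  =>  b = 1
  a = u - 0  =>  a = 1
  d = 8 * 7  =>  d = 56
  c = 3 - 0  =>  c = 3
  return c = 3

Answer: 3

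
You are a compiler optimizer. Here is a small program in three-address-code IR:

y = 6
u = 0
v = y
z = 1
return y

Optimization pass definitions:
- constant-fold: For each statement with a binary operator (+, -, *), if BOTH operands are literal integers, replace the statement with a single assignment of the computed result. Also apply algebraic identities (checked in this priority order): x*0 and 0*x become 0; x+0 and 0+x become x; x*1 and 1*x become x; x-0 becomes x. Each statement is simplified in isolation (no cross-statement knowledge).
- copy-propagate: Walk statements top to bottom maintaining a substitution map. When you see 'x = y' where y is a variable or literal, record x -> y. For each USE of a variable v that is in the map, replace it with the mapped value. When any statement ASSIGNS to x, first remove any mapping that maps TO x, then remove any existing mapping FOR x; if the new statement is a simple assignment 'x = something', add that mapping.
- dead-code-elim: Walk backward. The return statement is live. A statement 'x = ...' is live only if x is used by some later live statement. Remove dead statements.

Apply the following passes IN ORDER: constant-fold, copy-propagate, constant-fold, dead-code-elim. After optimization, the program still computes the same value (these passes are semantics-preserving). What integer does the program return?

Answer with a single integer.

Answer: 6

Derivation:
Initial IR:
  y = 6
  u = 0
  v = y
  z = 1
  return y
After constant-fold (5 stmts):
  y = 6
  u = 0
  v = y
  z = 1
  return y
After copy-propagate (5 stmts):
  y = 6
  u = 0
  v = 6
  z = 1
  return 6
After constant-fold (5 stmts):
  y = 6
  u = 0
  v = 6
  z = 1
  return 6
After dead-code-elim (1 stmts):
  return 6
Evaluate:
  y = 6  =>  y = 6
  u = 0  =>  u = 0
  v = y  =>  v = 6
  z = 1  =>  z = 1
  return y = 6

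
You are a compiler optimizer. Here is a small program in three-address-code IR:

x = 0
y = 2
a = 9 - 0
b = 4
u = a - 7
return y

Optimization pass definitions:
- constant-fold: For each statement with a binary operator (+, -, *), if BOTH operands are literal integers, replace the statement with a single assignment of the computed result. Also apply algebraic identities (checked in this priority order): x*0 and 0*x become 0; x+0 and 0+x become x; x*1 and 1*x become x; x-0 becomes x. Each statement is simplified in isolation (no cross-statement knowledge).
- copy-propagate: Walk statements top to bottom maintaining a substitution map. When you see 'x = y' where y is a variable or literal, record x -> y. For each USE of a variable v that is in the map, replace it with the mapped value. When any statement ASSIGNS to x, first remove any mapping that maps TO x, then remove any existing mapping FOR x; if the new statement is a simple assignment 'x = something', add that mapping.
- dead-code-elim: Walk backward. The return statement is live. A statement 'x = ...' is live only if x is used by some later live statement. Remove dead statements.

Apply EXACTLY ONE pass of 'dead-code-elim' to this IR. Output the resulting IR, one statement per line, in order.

Answer: y = 2
return y

Derivation:
Applying dead-code-elim statement-by-statement:
  [6] return y  -> KEEP (return); live=['y']
  [5] u = a - 7  -> DEAD (u not live)
  [4] b = 4  -> DEAD (b not live)
  [3] a = 9 - 0  -> DEAD (a not live)
  [2] y = 2  -> KEEP; live=[]
  [1] x = 0  -> DEAD (x not live)
Result (2 stmts):
  y = 2
  return y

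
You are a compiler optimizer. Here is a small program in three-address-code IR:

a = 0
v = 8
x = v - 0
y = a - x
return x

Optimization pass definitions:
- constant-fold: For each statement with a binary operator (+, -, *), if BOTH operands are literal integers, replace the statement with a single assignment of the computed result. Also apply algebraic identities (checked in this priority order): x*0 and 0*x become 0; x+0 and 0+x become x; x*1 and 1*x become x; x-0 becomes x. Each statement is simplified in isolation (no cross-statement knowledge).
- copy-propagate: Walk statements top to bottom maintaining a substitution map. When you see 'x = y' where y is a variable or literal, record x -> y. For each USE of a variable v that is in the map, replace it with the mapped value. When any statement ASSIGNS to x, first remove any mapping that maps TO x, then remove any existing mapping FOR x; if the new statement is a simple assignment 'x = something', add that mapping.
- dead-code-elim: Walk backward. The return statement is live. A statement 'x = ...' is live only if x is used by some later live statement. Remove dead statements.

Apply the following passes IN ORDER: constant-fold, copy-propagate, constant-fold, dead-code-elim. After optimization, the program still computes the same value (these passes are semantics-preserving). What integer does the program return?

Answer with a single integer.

Answer: 8

Derivation:
Initial IR:
  a = 0
  v = 8
  x = v - 0
  y = a - x
  return x
After constant-fold (5 stmts):
  a = 0
  v = 8
  x = v
  y = a - x
  return x
After copy-propagate (5 stmts):
  a = 0
  v = 8
  x = 8
  y = 0 - 8
  return 8
After constant-fold (5 stmts):
  a = 0
  v = 8
  x = 8
  y = -8
  return 8
After dead-code-elim (1 stmts):
  return 8
Evaluate:
  a = 0  =>  a = 0
  v = 8  =>  v = 8
  x = v - 0  =>  x = 8
  y = a - x  =>  y = -8
  return x = 8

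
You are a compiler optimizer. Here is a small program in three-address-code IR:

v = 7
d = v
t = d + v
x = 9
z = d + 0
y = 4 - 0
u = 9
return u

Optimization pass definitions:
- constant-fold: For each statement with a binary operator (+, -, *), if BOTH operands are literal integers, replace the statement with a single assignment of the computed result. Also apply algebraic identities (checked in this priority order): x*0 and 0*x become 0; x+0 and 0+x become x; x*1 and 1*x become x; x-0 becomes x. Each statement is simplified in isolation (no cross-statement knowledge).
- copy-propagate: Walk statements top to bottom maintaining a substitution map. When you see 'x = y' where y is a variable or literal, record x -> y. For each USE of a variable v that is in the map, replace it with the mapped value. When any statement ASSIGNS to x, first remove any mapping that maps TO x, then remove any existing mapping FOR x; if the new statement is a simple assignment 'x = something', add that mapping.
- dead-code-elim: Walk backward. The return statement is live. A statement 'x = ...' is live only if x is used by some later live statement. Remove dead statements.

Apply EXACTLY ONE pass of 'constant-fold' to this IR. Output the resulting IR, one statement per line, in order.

Applying constant-fold statement-by-statement:
  [1] v = 7  (unchanged)
  [2] d = v  (unchanged)
  [3] t = d + v  (unchanged)
  [4] x = 9  (unchanged)
  [5] z = d + 0  -> z = d
  [6] y = 4 - 0  -> y = 4
  [7] u = 9  (unchanged)
  [8] return u  (unchanged)
Result (8 stmts):
  v = 7
  d = v
  t = d + v
  x = 9
  z = d
  y = 4
  u = 9
  return u

Answer: v = 7
d = v
t = d + v
x = 9
z = d
y = 4
u = 9
return u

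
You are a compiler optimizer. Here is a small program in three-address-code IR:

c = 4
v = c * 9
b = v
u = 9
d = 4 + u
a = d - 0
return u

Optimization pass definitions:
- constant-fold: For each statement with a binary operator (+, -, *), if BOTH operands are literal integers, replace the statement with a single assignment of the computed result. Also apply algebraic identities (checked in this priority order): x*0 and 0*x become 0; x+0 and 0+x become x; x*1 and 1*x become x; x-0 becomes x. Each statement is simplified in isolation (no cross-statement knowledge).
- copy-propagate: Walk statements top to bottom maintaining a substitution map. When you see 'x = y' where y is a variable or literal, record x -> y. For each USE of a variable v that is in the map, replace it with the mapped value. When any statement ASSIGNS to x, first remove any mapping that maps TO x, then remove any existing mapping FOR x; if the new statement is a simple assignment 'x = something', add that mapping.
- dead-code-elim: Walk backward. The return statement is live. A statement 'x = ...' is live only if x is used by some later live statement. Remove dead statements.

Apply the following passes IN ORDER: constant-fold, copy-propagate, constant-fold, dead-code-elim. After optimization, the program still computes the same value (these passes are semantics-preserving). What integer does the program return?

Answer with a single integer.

Answer: 9

Derivation:
Initial IR:
  c = 4
  v = c * 9
  b = v
  u = 9
  d = 4 + u
  a = d - 0
  return u
After constant-fold (7 stmts):
  c = 4
  v = c * 9
  b = v
  u = 9
  d = 4 + u
  a = d
  return u
After copy-propagate (7 stmts):
  c = 4
  v = 4 * 9
  b = v
  u = 9
  d = 4 + 9
  a = d
  return 9
After constant-fold (7 stmts):
  c = 4
  v = 36
  b = v
  u = 9
  d = 13
  a = d
  return 9
After dead-code-elim (1 stmts):
  return 9
Evaluate:
  c = 4  =>  c = 4
  v = c * 9  =>  v = 36
  b = v  =>  b = 36
  u = 9  =>  u = 9
  d = 4 + u  =>  d = 13
  a = d - 0  =>  a = 13
  return u = 9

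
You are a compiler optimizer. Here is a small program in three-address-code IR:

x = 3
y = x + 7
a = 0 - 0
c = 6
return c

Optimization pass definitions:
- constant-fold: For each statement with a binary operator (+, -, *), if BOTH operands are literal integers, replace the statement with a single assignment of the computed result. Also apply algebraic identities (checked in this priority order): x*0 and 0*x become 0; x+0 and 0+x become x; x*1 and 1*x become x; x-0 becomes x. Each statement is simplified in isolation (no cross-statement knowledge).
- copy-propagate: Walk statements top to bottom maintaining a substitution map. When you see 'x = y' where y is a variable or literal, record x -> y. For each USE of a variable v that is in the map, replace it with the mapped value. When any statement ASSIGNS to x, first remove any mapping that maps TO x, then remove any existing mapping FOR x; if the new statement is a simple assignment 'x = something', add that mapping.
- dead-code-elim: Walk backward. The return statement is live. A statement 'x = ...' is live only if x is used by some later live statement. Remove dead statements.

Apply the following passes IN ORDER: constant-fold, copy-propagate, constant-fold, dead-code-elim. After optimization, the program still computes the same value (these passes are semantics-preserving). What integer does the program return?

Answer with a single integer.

Answer: 6

Derivation:
Initial IR:
  x = 3
  y = x + 7
  a = 0 - 0
  c = 6
  return c
After constant-fold (5 stmts):
  x = 3
  y = x + 7
  a = 0
  c = 6
  return c
After copy-propagate (5 stmts):
  x = 3
  y = 3 + 7
  a = 0
  c = 6
  return 6
After constant-fold (5 stmts):
  x = 3
  y = 10
  a = 0
  c = 6
  return 6
After dead-code-elim (1 stmts):
  return 6
Evaluate:
  x = 3  =>  x = 3
  y = x + 7  =>  y = 10
  a = 0 - 0  =>  a = 0
  c = 6  =>  c = 6
  return c = 6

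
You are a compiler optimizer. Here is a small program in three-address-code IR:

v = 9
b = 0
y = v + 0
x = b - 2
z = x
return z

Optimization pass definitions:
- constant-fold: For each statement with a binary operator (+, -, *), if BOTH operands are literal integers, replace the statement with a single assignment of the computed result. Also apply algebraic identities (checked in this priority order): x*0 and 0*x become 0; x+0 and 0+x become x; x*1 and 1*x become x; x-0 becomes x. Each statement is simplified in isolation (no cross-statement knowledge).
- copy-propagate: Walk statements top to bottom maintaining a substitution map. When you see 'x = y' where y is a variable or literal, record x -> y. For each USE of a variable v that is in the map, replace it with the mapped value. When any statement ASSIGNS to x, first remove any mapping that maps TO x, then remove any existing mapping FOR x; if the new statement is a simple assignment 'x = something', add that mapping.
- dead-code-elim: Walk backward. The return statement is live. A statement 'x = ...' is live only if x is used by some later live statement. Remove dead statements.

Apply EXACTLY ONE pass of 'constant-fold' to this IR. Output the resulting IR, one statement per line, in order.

Answer: v = 9
b = 0
y = v
x = b - 2
z = x
return z

Derivation:
Applying constant-fold statement-by-statement:
  [1] v = 9  (unchanged)
  [2] b = 0  (unchanged)
  [3] y = v + 0  -> y = v
  [4] x = b - 2  (unchanged)
  [5] z = x  (unchanged)
  [6] return z  (unchanged)
Result (6 stmts):
  v = 9
  b = 0
  y = v
  x = b - 2
  z = x
  return z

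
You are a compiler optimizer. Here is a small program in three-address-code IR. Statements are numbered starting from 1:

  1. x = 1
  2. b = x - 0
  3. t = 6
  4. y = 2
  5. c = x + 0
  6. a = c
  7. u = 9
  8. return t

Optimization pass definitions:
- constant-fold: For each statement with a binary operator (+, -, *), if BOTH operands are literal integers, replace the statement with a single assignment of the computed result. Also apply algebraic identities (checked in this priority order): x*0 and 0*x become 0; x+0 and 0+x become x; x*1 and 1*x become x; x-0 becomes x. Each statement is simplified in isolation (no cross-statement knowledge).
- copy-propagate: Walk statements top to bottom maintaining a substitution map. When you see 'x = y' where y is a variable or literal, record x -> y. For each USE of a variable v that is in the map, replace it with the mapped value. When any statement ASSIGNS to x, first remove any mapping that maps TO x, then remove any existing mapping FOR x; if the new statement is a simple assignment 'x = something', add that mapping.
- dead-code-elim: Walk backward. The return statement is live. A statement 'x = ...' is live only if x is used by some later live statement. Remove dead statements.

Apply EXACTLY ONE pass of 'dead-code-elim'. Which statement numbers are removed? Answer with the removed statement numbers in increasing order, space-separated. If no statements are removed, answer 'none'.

Backward liveness scan:
Stmt 1 'x = 1': DEAD (x not in live set [])
Stmt 2 'b = x - 0': DEAD (b not in live set [])
Stmt 3 't = 6': KEEP (t is live); live-in = []
Stmt 4 'y = 2': DEAD (y not in live set ['t'])
Stmt 5 'c = x + 0': DEAD (c not in live set ['t'])
Stmt 6 'a = c': DEAD (a not in live set ['t'])
Stmt 7 'u = 9': DEAD (u not in live set ['t'])
Stmt 8 'return t': KEEP (return); live-in = ['t']
Removed statement numbers: [1, 2, 4, 5, 6, 7]
Surviving IR:
  t = 6
  return t

Answer: 1 2 4 5 6 7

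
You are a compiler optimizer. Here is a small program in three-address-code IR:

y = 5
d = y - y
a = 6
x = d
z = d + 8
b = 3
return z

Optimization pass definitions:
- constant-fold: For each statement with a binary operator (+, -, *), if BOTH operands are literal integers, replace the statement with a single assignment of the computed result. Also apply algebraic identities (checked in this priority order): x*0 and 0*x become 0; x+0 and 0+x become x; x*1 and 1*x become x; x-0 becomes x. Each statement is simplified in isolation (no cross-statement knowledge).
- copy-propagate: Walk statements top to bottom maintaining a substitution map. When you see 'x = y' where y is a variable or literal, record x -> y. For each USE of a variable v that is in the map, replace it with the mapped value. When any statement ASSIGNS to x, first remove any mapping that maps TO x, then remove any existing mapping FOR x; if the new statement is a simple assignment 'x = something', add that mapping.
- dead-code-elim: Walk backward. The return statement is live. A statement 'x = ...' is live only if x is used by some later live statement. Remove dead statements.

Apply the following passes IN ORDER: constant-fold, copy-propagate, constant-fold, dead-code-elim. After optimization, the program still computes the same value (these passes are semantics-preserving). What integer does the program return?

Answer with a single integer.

Answer: 8

Derivation:
Initial IR:
  y = 5
  d = y - y
  a = 6
  x = d
  z = d + 8
  b = 3
  return z
After constant-fold (7 stmts):
  y = 5
  d = y - y
  a = 6
  x = d
  z = d + 8
  b = 3
  return z
After copy-propagate (7 stmts):
  y = 5
  d = 5 - 5
  a = 6
  x = d
  z = d + 8
  b = 3
  return z
After constant-fold (7 stmts):
  y = 5
  d = 0
  a = 6
  x = d
  z = d + 8
  b = 3
  return z
After dead-code-elim (3 stmts):
  d = 0
  z = d + 8
  return z
Evaluate:
  y = 5  =>  y = 5
  d = y - y  =>  d = 0
  a = 6  =>  a = 6
  x = d  =>  x = 0
  z = d + 8  =>  z = 8
  b = 3  =>  b = 3
  return z = 8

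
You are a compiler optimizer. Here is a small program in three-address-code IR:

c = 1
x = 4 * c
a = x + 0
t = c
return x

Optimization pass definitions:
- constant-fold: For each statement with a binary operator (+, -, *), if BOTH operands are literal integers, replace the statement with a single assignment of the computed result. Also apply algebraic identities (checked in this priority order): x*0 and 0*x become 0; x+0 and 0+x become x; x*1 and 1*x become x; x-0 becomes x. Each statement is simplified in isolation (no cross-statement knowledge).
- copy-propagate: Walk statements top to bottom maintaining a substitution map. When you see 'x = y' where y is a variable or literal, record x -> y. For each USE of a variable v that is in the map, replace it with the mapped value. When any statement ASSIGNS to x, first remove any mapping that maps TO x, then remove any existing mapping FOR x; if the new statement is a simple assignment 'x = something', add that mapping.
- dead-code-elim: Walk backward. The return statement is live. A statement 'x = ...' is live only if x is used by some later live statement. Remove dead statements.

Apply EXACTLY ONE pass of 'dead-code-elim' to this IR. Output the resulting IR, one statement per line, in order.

Answer: c = 1
x = 4 * c
return x

Derivation:
Applying dead-code-elim statement-by-statement:
  [5] return x  -> KEEP (return); live=['x']
  [4] t = c  -> DEAD (t not live)
  [3] a = x + 0  -> DEAD (a not live)
  [2] x = 4 * c  -> KEEP; live=['c']
  [1] c = 1  -> KEEP; live=[]
Result (3 stmts):
  c = 1
  x = 4 * c
  return x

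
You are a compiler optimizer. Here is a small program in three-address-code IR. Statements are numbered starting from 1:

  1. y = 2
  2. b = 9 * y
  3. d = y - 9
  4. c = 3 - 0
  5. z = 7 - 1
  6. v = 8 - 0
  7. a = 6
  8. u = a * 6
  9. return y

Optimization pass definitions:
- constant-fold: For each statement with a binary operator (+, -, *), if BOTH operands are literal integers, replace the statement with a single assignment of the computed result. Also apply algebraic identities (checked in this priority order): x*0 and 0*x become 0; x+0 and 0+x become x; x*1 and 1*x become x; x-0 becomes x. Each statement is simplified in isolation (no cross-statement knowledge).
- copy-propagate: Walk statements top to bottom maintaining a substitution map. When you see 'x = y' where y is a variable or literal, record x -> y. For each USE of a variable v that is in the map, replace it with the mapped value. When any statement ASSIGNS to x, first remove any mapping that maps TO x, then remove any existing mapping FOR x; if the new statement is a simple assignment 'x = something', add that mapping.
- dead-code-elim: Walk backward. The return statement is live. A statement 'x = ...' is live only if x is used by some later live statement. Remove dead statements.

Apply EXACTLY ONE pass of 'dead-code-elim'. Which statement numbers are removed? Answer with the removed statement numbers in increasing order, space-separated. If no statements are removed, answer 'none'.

Backward liveness scan:
Stmt 1 'y = 2': KEEP (y is live); live-in = []
Stmt 2 'b = 9 * y': DEAD (b not in live set ['y'])
Stmt 3 'd = y - 9': DEAD (d not in live set ['y'])
Stmt 4 'c = 3 - 0': DEAD (c not in live set ['y'])
Stmt 5 'z = 7 - 1': DEAD (z not in live set ['y'])
Stmt 6 'v = 8 - 0': DEAD (v not in live set ['y'])
Stmt 7 'a = 6': DEAD (a not in live set ['y'])
Stmt 8 'u = a * 6': DEAD (u not in live set ['y'])
Stmt 9 'return y': KEEP (return); live-in = ['y']
Removed statement numbers: [2, 3, 4, 5, 6, 7, 8]
Surviving IR:
  y = 2
  return y

Answer: 2 3 4 5 6 7 8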